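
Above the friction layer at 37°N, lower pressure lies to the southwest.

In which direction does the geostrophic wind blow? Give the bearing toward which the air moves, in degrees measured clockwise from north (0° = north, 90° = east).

The pressure-gradient force points toward the southwest (bearing 225°).
Geostrophic balance: in the Northern Hemisphere the Coriolis force deflects motion to the right, so the geostrophic wind blows 90° to the right of the pressure-gradient force (low pressure on the left).
Rotating 225° by 90° clockwise gives 315° — the wind blows toward the northwest.

315°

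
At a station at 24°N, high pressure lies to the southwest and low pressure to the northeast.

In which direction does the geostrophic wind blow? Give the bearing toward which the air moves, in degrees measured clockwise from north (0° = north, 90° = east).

135°

The pressure-gradient force points toward the northeast (bearing 045°).
Geostrophic balance: in the Northern Hemisphere the Coriolis force deflects motion to the right, so the geostrophic wind blows 90° to the right of the pressure-gradient force (low pressure on the left).
Rotating 045° by 90° clockwise gives 135° — the wind blows toward the southeast.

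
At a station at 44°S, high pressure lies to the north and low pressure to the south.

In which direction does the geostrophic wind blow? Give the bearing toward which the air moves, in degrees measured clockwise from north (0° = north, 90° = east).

090°

The pressure-gradient force points toward the south (bearing 180°).
Geostrophic balance: in the Southern Hemisphere the Coriolis force deflects motion to the left, so the geostrophic wind blows 90° to the left of the pressure-gradient force (low pressure on the right).
Rotating 180° by 90° counterclockwise gives 090° — the wind blows toward the east.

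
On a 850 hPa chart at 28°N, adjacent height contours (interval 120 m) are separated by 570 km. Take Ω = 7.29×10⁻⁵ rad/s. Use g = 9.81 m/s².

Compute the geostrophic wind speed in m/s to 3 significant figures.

Coriolis parameter at 28°N:
f = 2Ω sin φ = 2 × 7.29×10⁻⁵ × sin 28° = 6.84×10⁻⁵ s⁻¹
Height gradient: |∂Z/∂n| = 120 m / 570000 m = 2.11×10⁻⁴
On a pressure surface, geostrophic balance gives V_g = (g/f)|∂Z/∂n|:
V_g = 9.81 × 2.11×10⁻⁴ / 6.84×10⁻⁵ = 30.2 m/s

30.2 m/s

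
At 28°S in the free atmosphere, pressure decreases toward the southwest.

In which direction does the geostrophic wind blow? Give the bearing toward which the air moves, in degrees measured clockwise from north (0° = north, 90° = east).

The pressure-gradient force points toward the southwest (bearing 225°).
Geostrophic balance: in the Southern Hemisphere the Coriolis force deflects motion to the left, so the geostrophic wind blows 90° to the left of the pressure-gradient force (low pressure on the right).
Rotating 225° by 90° counterclockwise gives 135° — the wind blows toward the southeast.

135°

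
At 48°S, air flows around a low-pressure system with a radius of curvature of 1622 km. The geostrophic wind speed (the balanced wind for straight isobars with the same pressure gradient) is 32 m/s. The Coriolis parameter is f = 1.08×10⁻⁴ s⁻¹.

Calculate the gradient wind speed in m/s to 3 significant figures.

27.6 m/s

Around a low, centrifugal force acts outward with Coriolis, so pressure-gradient force balances both:
(1/ρ)|∂P/∂n| = fV + V²/R  →  V² + fR·V − fR·V_g = 0
With fR = 1.08×10⁻⁴ × 1622×10³ m = 175 m/s:
V = [−fR + √((fR)² + 4 fR V_g)]/2 = [−175 + √(175² + 4×175×32)]/2 = 27.6 m/s
Subgeostrophic (V < V_g = 32 m/s), as expected around a low.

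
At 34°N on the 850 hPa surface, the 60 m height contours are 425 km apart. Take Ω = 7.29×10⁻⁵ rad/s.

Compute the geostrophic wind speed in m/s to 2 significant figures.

17 m/s

Coriolis parameter at 34°N:
f = 2Ω sin φ = 2 × 7.29×10⁻⁵ × sin 34° = 8.15×10⁻⁵ s⁻¹
Height gradient: |∂Z/∂n| = 60 m / 425000 m = 1.41×10⁻⁴
On a pressure surface, geostrophic balance gives V_g = (g/f)|∂Z/∂n|:
V_g = 9.81 × 1.41×10⁻⁴ / 8.15×10⁻⁵ = 17.0 m/s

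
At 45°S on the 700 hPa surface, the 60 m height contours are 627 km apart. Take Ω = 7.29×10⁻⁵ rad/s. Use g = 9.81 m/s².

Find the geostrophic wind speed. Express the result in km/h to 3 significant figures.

Coriolis parameter at 45°S:
f = 2Ω sin φ = 2 × 7.29×10⁻⁵ × sin 45° = 1.03×10⁻⁴ s⁻¹
Height gradient: |∂Z/∂n| = 60 m / 627000 m = 9.57×10⁻⁵
On a pressure surface, geostrophic balance gives V_g = (g/f)|∂Z/∂n|:
V_g = 9.81 × 9.57×10⁻⁵ / 1.03×10⁻⁴ = 9.11 m/s
Converting: 9.11 m/s × 3.6 = 32.8 km/h

32.8 km/h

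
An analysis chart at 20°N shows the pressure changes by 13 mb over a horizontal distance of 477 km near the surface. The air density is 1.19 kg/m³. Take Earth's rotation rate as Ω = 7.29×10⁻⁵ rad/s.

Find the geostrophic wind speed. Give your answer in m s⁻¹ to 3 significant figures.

Coriolis parameter at 20°N:
f = 2Ω sin φ = 2 × 7.29×10⁻⁵ × sin 20° = 4.99×10⁻⁵ s⁻¹
Pressure gradient: |∂P/∂n| = 1300 Pa / 477000 m = 2.73×10⁻³ Pa/m
Geostrophic balance (pressure-gradient force = Coriolis force):
V_g = (1/(fρ)) |∂P/∂n| = 2.73×10⁻³ / (4.99×10⁻⁵ × 1.19) = 45.9 m/s

45.9 m s⁻¹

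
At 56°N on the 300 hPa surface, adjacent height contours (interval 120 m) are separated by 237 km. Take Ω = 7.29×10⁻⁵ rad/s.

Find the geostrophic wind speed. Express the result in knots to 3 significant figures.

Coriolis parameter at 56°N:
f = 2Ω sin φ = 2 × 7.29×10⁻⁵ × sin 56° = 1.21×10⁻⁴ s⁻¹
Height gradient: |∂Z/∂n| = 120 m / 237000 m = 5.06×10⁻⁴
On a pressure surface, geostrophic balance gives V_g = (g/f)|∂Z/∂n|:
V_g = 9.81 × 5.06×10⁻⁴ / 1.21×10⁻⁴ = 41.1 m/s
Converting: 41.1 m/s × 1.944 = 79.9 knots

79.9 knots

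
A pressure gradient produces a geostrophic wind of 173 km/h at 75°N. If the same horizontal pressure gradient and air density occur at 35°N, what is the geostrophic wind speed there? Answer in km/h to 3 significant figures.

291 km/h

With the same pressure gradient and density, V_g ∝ 1/f ∝ 1/sin φ.
V₂ = V₁ · sin φ₁ / sin φ₂ = 173 × sin 75° / sin 35°
V₂ = 173 × 0.9659/0.5736 = 291 km/h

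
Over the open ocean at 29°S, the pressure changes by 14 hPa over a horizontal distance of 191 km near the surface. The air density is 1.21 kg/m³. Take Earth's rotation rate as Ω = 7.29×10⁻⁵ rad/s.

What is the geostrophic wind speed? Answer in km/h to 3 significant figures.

Coriolis parameter at 29°S:
f = 2Ω sin φ = 2 × 7.29×10⁻⁵ × sin 29° = 7.07×10⁻⁵ s⁻¹
Pressure gradient: |∂P/∂n| = 1400 Pa / 191000 m = 7.33×10⁻³ Pa/m
Geostrophic balance (pressure-gradient force = Coriolis force):
V_g = (1/(fρ)) |∂P/∂n| = 7.33×10⁻³ / (7.07×10⁻⁵ × 1.21) = 85.7 m/s
Converting: 85.7 m/s × 3.6 = 309 km/h

309 km/h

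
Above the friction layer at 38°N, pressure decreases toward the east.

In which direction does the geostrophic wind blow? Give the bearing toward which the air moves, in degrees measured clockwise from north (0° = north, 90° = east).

180°

The pressure-gradient force points toward the east (bearing 090°).
Geostrophic balance: in the Northern Hemisphere the Coriolis force deflects motion to the right, so the geostrophic wind blows 90° to the right of the pressure-gradient force (low pressure on the left).
Rotating 090° by 90° clockwise gives 180° — the wind blows toward the south.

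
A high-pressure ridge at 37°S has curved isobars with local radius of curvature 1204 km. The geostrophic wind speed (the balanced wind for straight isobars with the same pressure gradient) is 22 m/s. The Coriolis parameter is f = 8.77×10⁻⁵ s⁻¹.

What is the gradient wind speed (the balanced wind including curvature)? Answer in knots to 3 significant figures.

60.7 knots

Around a high, pressure-gradient force acts outward with centrifugal, so Coriolis balances both:
fV = (1/ρ)|∂P/∂n| + V²/R  →  V² − fR·V + fR·V_g = 0
With fR = 8.77×10⁻⁵ × 1204×10³ m = 106 m/s:
V = [fR − √((fR)² − 4 fR V_g)]/2 = [106 − √(106² − 4×106×22)]/2 = 31.2 m/s
Supergeostrophic (V > V_g = 22 m/s), as expected around a high.
Converting: 31.2 m/s × 1.944 = 60.7 knots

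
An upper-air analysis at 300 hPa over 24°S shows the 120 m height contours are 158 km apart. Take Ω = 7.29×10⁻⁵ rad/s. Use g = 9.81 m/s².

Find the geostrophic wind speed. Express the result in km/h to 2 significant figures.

Coriolis parameter at 24°S:
f = 2Ω sin φ = 2 × 7.29×10⁻⁵ × sin 24° = 5.93×10⁻⁵ s⁻¹
Height gradient: |∂Z/∂n| = 120 m / 158000 m = 7.59×10⁻⁴
On a pressure surface, geostrophic balance gives V_g = (g/f)|∂Z/∂n|:
V_g = 9.81 × 7.59×10⁻⁴ / 5.93×10⁻⁵ = 126 m/s
Converting: 126 m/s × 3.6 = 450 km/h

450 km/h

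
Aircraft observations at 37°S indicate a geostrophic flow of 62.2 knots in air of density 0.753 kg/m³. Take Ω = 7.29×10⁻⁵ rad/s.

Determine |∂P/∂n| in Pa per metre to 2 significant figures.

2.1×10⁻³ Pa/m

Coriolis parameter at 37°S:
f = 2Ω sin φ = 2 × 7.29×10⁻⁵ × sin 37° = 8.77×10⁻⁵ s⁻¹
Wind speed in SI: 62.2 knots = 32.0 m/s
Geostrophic balance rearranged: |∂P/∂n| = f ρ V_g
|∂P/∂n| = 8.77×10⁻⁵ × 0.753 × 32.0 = 2.11×10⁻³ Pa/m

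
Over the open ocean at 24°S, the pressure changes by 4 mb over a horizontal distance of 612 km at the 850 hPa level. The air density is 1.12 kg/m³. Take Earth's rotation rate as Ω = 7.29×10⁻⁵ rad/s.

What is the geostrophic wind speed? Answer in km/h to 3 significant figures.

35.4 km/h

Coriolis parameter at 24°S:
f = 2Ω sin φ = 2 × 7.29×10⁻⁵ × sin 24° = 5.93×10⁻⁵ s⁻¹
Pressure gradient: |∂P/∂n| = 400 Pa / 612000 m = 6.54×10⁻⁴ Pa/m
Geostrophic balance (pressure-gradient force = Coriolis force):
V_g = (1/(fρ)) |∂P/∂n| = 6.54×10⁻⁴ / (5.93×10⁻⁵ × 1.12) = 9.84 m/s
Converting: 9.84 m/s × 3.6 = 35.4 km/h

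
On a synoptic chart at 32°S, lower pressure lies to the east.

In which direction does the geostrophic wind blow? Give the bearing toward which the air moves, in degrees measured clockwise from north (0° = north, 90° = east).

000°

The pressure-gradient force points toward the east (bearing 090°).
Geostrophic balance: in the Southern Hemisphere the Coriolis force deflects motion to the left, so the geostrophic wind blows 90° to the left of the pressure-gradient force (low pressure on the right).
Rotating 090° by 90° counterclockwise gives 000° — the wind blows toward the north.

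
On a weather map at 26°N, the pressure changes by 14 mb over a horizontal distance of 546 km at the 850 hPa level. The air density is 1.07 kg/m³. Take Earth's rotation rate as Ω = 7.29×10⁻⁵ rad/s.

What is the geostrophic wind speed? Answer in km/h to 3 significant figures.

Coriolis parameter at 26°N:
f = 2Ω sin φ = 2 × 7.29×10⁻⁵ × sin 26° = 6.39×10⁻⁵ s⁻¹
Pressure gradient: |∂P/∂n| = 1400 Pa / 546000 m = 2.56×10⁻³ Pa/m
Geostrophic balance (pressure-gradient force = Coriolis force):
V_g = (1/(fρ)) |∂P/∂n| = 2.56×10⁻³ / (6.39×10⁻⁵ × 1.07) = 37.5 m/s
Converting: 37.5 m/s × 3.6 = 135 km/h

135 km/h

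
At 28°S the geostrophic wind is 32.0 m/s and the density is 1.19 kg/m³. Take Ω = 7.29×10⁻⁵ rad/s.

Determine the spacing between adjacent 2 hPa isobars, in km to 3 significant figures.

Coriolis parameter at 28°S:
f = 2Ω sin φ = 2 × 7.29×10⁻⁵ × sin 28° = 6.84×10⁻⁵ s⁻¹
Geostrophic balance rearranged: |∂P/∂n| = f ρ V_g
|∂P/∂n| = 6.84×10⁻⁵ × 1.19 × 32.0 = 2.61×10⁻³ Pa/m
Isobar spacing: Δn = ΔP/|∂P/∂n| = 200 Pa / 2.61×10⁻³ Pa/m = 76730 m ≈ 76.7 km

76.7 km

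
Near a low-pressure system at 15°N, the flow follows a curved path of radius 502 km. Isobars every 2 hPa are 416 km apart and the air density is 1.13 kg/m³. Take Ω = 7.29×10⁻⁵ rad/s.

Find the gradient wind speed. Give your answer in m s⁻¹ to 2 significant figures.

7.9 m s⁻¹

Coriolis parameter at 15°N:
f = 2Ω sin φ = 2 × 7.29×10⁻⁵ × sin 15° = 3.77×10⁻⁵ s⁻¹
Pressure gradient: |∂P/∂n| = 200 Pa / 416000 m = 4.81×10⁻⁴ Pa/m
Geostrophic speed: V_g = |∂P/∂n|/(fρ) = 4.81×10⁻⁴/(3.77×10⁻⁵ × 1.13) = 11.3 m/s
Around a low, centrifugal force acts outward with Coriolis, so pressure-gradient force balances both:
(1/ρ)|∂P/∂n| = fV + V²/R  →  V² + fR·V − fR·V_g = 0
With fR = 3.77×10⁻⁵ × 502×10³ m = 18.9 m/s:
V = [−fR + √((fR)² + 4 fR V_g)]/2 = [−18.9 + √(18.9² + 4×18.9×11.3)]/2 = 7.94 m/s
Subgeostrophic (V < V_g = 11.3 m/s), as expected around a low.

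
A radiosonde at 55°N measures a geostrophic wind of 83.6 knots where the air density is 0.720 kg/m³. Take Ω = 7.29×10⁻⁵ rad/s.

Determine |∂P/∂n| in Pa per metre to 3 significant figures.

3.70×10⁻³ Pa/m

Coriolis parameter at 55°N:
f = 2Ω sin φ = 2 × 7.29×10⁻⁵ × sin 55° = 1.19×10⁻⁴ s⁻¹
Wind speed in SI: 83.6 knots = 43.0 m/s
Geostrophic balance rearranged: |∂P/∂n| = f ρ V_g
|∂P/∂n| = 1.19×10⁻⁴ × 0.720 × 43.0 = 3.70×10⁻³ Pa/m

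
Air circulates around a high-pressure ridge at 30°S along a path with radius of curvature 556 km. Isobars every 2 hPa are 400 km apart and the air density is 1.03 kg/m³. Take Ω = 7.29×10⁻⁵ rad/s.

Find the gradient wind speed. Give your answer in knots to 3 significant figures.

16.3 knots

Coriolis parameter at 30°S:
f = 2Ω sin φ = 2 × 7.29×10⁻⁵ × sin 30° = 7.29×10⁻⁵ s⁻¹
Pressure gradient: |∂P/∂n| = 200 Pa / 400000 m = 5.00×10⁻⁴ Pa/m
Geostrophic speed: V_g = |∂P/∂n|/(fρ) = 5.00×10⁻⁴/(7.29×10⁻⁵ × 1.03) = 6.66 m/s
Around a high, pressure-gradient force acts outward with centrifugal, so Coriolis balances both:
fV = (1/ρ)|∂P/∂n| + V²/R  →  V² − fR·V + fR·V_g = 0
With fR = 7.29×10⁻⁵ × 556×10³ m = 40.5 m/s:
V = [fR − √((fR)² − 4 fR V_g)]/2 = [40.5 − √(40.5² − 4×40.5×6.66)]/2 = 8.4 m/s
Supergeostrophic (V > V_g = 6.66 m/s), as expected around a high.
Converting: 8.4 m/s × 1.944 = 16.3 knots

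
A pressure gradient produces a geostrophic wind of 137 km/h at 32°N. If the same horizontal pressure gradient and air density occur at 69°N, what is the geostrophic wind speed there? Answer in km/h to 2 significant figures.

78 km/h

With the same pressure gradient and density, V_g ∝ 1/f ∝ 1/sin φ.
V₂ = V₁ · sin φ₁ / sin φ₂ = 137 × sin 32° / sin 69°
V₂ = 137 × 0.5299/0.9336 = 78 km/h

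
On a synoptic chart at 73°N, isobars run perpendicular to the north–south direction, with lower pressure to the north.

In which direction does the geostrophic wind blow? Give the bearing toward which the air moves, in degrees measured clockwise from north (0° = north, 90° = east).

090°

The pressure-gradient force points toward the north (bearing 000°).
Geostrophic balance: in the Northern Hemisphere the Coriolis force deflects motion to the right, so the geostrophic wind blows 90° to the right of the pressure-gradient force (low pressure on the left).
Rotating 000° by 90° clockwise gives 090° — the wind blows toward the east.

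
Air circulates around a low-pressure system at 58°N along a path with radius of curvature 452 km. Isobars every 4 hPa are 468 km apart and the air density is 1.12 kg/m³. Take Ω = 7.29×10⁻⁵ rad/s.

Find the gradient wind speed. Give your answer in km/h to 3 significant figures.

Coriolis parameter at 58°N:
f = 2Ω sin φ = 2 × 7.29×10⁻⁵ × sin 58° = 1.24×10⁻⁴ s⁻¹
Pressure gradient: |∂P/∂n| = 400 Pa / 468000 m = 8.55×10⁻⁴ Pa/m
Geostrophic speed: V_g = |∂P/∂n|/(fρ) = 8.55×10⁻⁴/(1.24×10⁻⁴ × 1.12) = 6.17 m/s
Around a low, centrifugal force acts outward with Coriolis, so pressure-gradient force balances both:
(1/ρ)|∂P/∂n| = fV + V²/R  →  V² + fR·V − fR·V_g = 0
With fR = 1.24×10⁻⁴ × 452×10³ m = 55.9 m/s:
V = [−fR + √((fR)² + 4 fR V_g)]/2 = [−55.9 + √(55.9² + 4×55.9×6.17)]/2 = 5.61 m/s
Subgeostrophic (V < V_g = 6.17 m/s), as expected around a low.
Converting: 5.61 m/s × 3.6 = 20.2 km/h

20.2 km/h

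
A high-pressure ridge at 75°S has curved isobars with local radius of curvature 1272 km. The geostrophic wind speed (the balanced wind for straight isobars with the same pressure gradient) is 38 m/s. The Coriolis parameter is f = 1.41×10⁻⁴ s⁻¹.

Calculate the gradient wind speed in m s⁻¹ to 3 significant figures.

Around a high, pressure-gradient force acts outward with centrifugal, so Coriolis balances both:
fV = (1/ρ)|∂P/∂n| + V²/R  →  V² − fR·V + fR·V_g = 0
With fR = 1.41×10⁻⁴ × 1272×10³ m = 179 m/s:
V = [fR − √((fR)² − 4 fR V_g)]/2 = [179 − √(179² − 4×179×38)]/2 = 54.7 m/s
Supergeostrophic (V > V_g = 38 m/s), as expected around a high.

54.7 m s⁻¹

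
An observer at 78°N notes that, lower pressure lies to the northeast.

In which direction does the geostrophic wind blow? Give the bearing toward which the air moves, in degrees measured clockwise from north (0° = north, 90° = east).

The pressure-gradient force points toward the northeast (bearing 045°).
Geostrophic balance: in the Northern Hemisphere the Coriolis force deflects motion to the right, so the geostrophic wind blows 90° to the right of the pressure-gradient force (low pressure on the left).
Rotating 045° by 90° clockwise gives 135° — the wind blows toward the southeast.

135°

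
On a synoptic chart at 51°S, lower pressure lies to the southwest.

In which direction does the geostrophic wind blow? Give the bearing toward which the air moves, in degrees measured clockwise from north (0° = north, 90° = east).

The pressure-gradient force points toward the southwest (bearing 225°).
Geostrophic balance: in the Southern Hemisphere the Coriolis force deflects motion to the left, so the geostrophic wind blows 90° to the left of the pressure-gradient force (low pressure on the right).
Rotating 225° by 90° counterclockwise gives 135° — the wind blows toward the southeast.

135°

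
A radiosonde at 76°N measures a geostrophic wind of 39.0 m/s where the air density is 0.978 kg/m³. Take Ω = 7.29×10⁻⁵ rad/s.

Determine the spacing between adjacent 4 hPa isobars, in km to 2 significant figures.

74 km

Coriolis parameter at 76°N:
f = 2Ω sin φ = 2 × 7.29×10⁻⁵ × sin 76° = 1.41×10⁻⁴ s⁻¹
Geostrophic balance rearranged: |∂P/∂n| = f ρ V_g
|∂P/∂n| = 1.41×10⁻⁴ × 0.978 × 39.0 = 5.40×10⁻³ Pa/m
Isobar spacing: Δn = ΔP/|∂P/∂n| = 400 Pa / 5.40×10⁻³ Pa/m = 74130 m ≈ 74 km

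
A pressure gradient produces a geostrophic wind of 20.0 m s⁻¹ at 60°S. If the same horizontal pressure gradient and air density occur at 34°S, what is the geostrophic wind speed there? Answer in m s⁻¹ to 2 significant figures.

31 m s⁻¹

With the same pressure gradient and density, V_g ∝ 1/f ∝ 1/sin φ.
V₂ = V₁ · sin φ₁ / sin φ₂ = 20.0 × sin 60° / sin 34°
V₂ = 20.0 × 0.8660/0.5592 = 31 m s⁻¹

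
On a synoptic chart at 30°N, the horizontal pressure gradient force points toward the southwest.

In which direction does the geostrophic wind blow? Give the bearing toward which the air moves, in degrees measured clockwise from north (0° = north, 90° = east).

315°

The pressure-gradient force points toward the southwest (bearing 225°).
Geostrophic balance: in the Northern Hemisphere the Coriolis force deflects motion to the right, so the geostrophic wind blows 90° to the right of the pressure-gradient force (low pressure on the left).
Rotating 225° by 90° clockwise gives 315° — the wind blows toward the northwest.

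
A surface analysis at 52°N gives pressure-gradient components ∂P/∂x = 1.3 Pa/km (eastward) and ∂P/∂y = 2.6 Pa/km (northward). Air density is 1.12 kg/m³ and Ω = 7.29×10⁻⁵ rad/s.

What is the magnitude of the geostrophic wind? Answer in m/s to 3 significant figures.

22.6 m/s

Coriolis parameter at 52°N:
f = 2Ω sin φ = 2 × 7.29×10⁻⁵ × sin 52° = 1.15×10⁻⁴ s⁻¹
Component geostrophic relations (x east, y north):
u_g = −(1/(fρ)) ∂P/∂y,  v_g = (1/(fρ)) ∂P/∂x
u_g = −(2.6×10⁻³)/(1.15×10⁻⁴ × 1.12) = −20.2 m/s;  v_g = (1.3×10⁻³)/(1.15×10⁻⁴ × 1.12) = 10.1 m/s
|V_g| = √(u_g² + v_g²) = 22.6 m/s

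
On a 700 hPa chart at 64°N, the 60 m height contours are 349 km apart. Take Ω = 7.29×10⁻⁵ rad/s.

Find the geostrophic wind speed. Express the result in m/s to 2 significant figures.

13 m/s

Coriolis parameter at 64°N:
f = 2Ω sin φ = 2 × 7.29×10⁻⁵ × sin 64° = 1.31×10⁻⁴ s⁻¹
Height gradient: |∂Z/∂n| = 60 m / 349000 m = 1.72×10⁻⁴
On a pressure surface, geostrophic balance gives V_g = (g/f)|∂Z/∂n|:
V_g = 9.81 × 1.72×10⁻⁴ / 1.31×10⁻⁴ = 12.9 m/s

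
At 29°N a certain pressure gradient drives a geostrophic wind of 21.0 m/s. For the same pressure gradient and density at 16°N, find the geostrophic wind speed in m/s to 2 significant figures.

With the same pressure gradient and density, V_g ∝ 1/f ∝ 1/sin φ.
V₂ = V₁ · sin φ₁ / sin φ₂ = 21.0 × sin 29° / sin 16°
V₂ = 21.0 × 0.4848/0.2756 = 37 m/s

37 m/s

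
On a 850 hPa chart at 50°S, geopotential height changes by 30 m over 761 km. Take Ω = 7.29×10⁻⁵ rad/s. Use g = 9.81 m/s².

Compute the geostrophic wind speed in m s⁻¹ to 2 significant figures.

3.5 m s⁻¹

Coriolis parameter at 50°S:
f = 2Ω sin φ = 2 × 7.29×10⁻⁵ × sin 50° = 1.12×10⁻⁴ s⁻¹
Height gradient: |∂Z/∂n| = 30 m / 761000 m = 3.94×10⁻⁵
On a pressure surface, geostrophic balance gives V_g = (g/f)|∂Z/∂n|:
V_g = 9.81 × 3.94×10⁻⁵ / 1.12×10⁻⁴ = 3.46 m/s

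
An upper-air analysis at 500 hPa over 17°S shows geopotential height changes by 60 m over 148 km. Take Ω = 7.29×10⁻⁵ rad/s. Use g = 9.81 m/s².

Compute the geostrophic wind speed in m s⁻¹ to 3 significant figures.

Coriolis parameter at 17°S:
f = 2Ω sin φ = 2 × 7.29×10⁻⁵ × sin 17° = 4.26×10⁻⁵ s⁻¹
Height gradient: |∂Z/∂n| = 60 m / 148000 m = 4.05×10⁻⁴
On a pressure surface, geostrophic balance gives V_g = (g/f)|∂Z/∂n|:
V_g = 9.81 × 4.05×10⁻⁴ / 4.26×10⁻⁵ = 93.3 m/s

93.3 m s⁻¹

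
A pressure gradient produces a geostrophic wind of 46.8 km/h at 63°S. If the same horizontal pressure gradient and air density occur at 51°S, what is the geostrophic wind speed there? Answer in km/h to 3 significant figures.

With the same pressure gradient and density, V_g ∝ 1/f ∝ 1/sin φ.
V₂ = V₁ · sin φ₁ / sin φ₂ = 46.8 × sin 63° / sin 51°
V₂ = 46.8 × 0.8910/0.7771 = 53.7 km/h

53.7 km/h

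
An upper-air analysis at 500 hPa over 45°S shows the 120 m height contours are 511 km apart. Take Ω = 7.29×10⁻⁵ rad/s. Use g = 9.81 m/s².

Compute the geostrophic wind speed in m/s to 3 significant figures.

22.3 m/s

Coriolis parameter at 45°S:
f = 2Ω sin φ = 2 × 7.29×10⁻⁵ × sin 45° = 1.03×10⁻⁴ s⁻¹
Height gradient: |∂Z/∂n| = 120 m / 511000 m = 2.35×10⁻⁴
On a pressure surface, geostrophic balance gives V_g = (g/f)|∂Z/∂n|:
V_g = 9.81 × 2.35×10⁻⁴ / 1.03×10⁻⁴ = 22.3 m/s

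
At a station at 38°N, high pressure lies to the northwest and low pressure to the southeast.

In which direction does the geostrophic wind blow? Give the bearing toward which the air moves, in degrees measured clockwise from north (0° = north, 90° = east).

The pressure-gradient force points toward the southeast (bearing 135°).
Geostrophic balance: in the Northern Hemisphere the Coriolis force deflects motion to the right, so the geostrophic wind blows 90° to the right of the pressure-gradient force (low pressure on the left).
Rotating 135° by 90° clockwise gives 225° — the wind blows toward the southwest.

225°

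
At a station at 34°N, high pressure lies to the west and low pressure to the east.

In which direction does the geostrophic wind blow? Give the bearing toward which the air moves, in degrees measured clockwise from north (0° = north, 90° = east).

The pressure-gradient force points toward the east (bearing 090°).
Geostrophic balance: in the Northern Hemisphere the Coriolis force deflects motion to the right, so the geostrophic wind blows 90° to the right of the pressure-gradient force (low pressure on the left).
Rotating 090° by 90° clockwise gives 180° — the wind blows toward the south.

180°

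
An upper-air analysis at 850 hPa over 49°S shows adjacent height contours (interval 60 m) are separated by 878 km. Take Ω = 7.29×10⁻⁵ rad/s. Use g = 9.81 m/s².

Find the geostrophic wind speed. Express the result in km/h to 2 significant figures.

Coriolis parameter at 49°S:
f = 2Ω sin φ = 2 × 7.29×10⁻⁵ × sin 49° = 1.10×10⁻⁴ s⁻¹
Height gradient: |∂Z/∂n| = 60 m / 878000 m = 6.83×10⁻⁵
On a pressure surface, geostrophic balance gives V_g = (g/f)|∂Z/∂n|:
V_g = 9.81 × 6.83×10⁻⁵ / 1.10×10⁻⁴ = 6.09 m/s
Converting: 6.09 m/s × 3.6 = 22 km/h

22 km/h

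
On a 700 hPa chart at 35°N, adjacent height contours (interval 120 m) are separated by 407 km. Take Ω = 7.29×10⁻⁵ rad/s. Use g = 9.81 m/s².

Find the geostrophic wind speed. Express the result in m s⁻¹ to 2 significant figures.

Coriolis parameter at 35°N:
f = 2Ω sin φ = 2 × 7.29×10⁻⁵ × sin 35° = 8.36×10⁻⁵ s⁻¹
Height gradient: |∂Z/∂n| = 120 m / 407000 m = 2.95×10⁻⁴
On a pressure surface, geostrophic balance gives V_g = (g/f)|∂Z/∂n|:
V_g = 9.81 × 2.95×10⁻⁴ / 8.36×10⁻⁵ = 34.6 m/s

35 m s⁻¹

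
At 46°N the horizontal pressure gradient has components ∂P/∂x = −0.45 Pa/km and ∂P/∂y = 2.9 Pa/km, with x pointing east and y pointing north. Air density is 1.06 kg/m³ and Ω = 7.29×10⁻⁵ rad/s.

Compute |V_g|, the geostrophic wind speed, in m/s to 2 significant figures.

Coriolis parameter at 46°N:
f = 2Ω sin φ = 2 × 7.29×10⁻⁵ × sin 46° = 1.05×10⁻⁴ s⁻¹
Component geostrophic relations (x east, y north):
u_g = −(1/(fρ)) ∂P/∂y,  v_g = (1/(fρ)) ∂P/∂x
u_g = −(2.9×10⁻³)/(1.05×10⁻⁴ × 1.06) = −26.1 m/s;  v_g = (−0.45×10⁻³)/(1.05×10⁻⁴ × 1.06) = −4.05 m/s
|V_g| = √(u_g² + v_g²) = 26.4 m/s

26 m/s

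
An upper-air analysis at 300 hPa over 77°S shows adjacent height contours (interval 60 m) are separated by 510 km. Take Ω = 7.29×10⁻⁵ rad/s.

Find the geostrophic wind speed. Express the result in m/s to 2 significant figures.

8.1 m/s

Coriolis parameter at 77°S:
f = 2Ω sin φ = 2 × 7.29×10⁻⁵ × sin 77° = 1.42×10⁻⁴ s⁻¹
Height gradient: |∂Z/∂n| = 60 m / 510000 m = 1.18×10⁻⁴
On a pressure surface, geostrophic balance gives V_g = (g/f)|∂Z/∂n|:
V_g = 9.81 × 1.18×10⁻⁴ / 1.42×10⁻⁴ = 8.12 m/s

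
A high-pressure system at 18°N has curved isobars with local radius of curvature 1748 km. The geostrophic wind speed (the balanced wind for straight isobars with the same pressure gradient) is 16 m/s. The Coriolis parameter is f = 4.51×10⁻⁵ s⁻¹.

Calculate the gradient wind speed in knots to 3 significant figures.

Around a high, pressure-gradient force acts outward with centrifugal, so Coriolis balances both:
fV = (1/ρ)|∂P/∂n| + V²/R  →  V² − fR·V + fR·V_g = 0
With fR = 4.51×10⁻⁵ × 1748×10³ m = 78.8 m/s:
V = [fR − √((fR)² − 4 fR V_g)]/2 = [78.8 − √(78.8² − 4×78.8×16)]/2 = 22.3 m/s
Supergeostrophic (V > V_g = 16 m/s), as expected around a high.
Converting: 22.3 m/s × 1.944 = 43.4 knots

43.4 knots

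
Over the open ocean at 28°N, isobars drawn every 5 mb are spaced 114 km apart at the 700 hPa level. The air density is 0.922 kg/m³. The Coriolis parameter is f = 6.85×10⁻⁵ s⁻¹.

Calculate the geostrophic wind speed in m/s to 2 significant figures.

Pressure gradient: |∂P/∂n| = 500 Pa / 114000 m = 4.39×10⁻³ Pa/m
Geostrophic balance (pressure-gradient force = Coriolis force):
V_g = (1/(fρ)) |∂P/∂n| = 4.39×10⁻³ / (6.85×10⁻⁵ × 0.922) = 69.4 m/s

69 m/s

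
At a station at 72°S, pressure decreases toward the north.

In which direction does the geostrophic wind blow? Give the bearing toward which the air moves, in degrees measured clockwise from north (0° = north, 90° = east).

270°

The pressure-gradient force points toward the north (bearing 000°).
Geostrophic balance: in the Southern Hemisphere the Coriolis force deflects motion to the left, so the geostrophic wind blows 90° to the left of the pressure-gradient force (low pressure on the right).
Rotating 000° by 90° counterclockwise gives 270° — the wind blows toward the west.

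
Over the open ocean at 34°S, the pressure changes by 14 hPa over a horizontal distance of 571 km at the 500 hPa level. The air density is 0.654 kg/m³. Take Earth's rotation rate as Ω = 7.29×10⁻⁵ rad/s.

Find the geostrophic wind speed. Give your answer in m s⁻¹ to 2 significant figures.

46 m s⁻¹

Coriolis parameter at 34°S:
f = 2Ω sin φ = 2 × 7.29×10⁻⁵ × sin 34° = 8.15×10⁻⁵ s⁻¹
Pressure gradient: |∂P/∂n| = 1400 Pa / 571000 m = 2.45×10⁻³ Pa/m
Geostrophic balance (pressure-gradient force = Coriolis force):
V_g = (1/(fρ)) |∂P/∂n| = 2.45×10⁻³ / (8.15×10⁻⁵ × 0.654) = 46.0 m/s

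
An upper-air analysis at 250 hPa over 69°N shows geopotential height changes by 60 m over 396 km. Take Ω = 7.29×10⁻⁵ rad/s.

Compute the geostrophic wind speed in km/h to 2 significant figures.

Coriolis parameter at 69°N:
f = 2Ω sin φ = 2 × 7.29×10⁻⁵ × sin 69° = 1.36×10⁻⁴ s⁻¹
Height gradient: |∂Z/∂n| = 60 m / 396000 m = 1.52×10⁻⁴
On a pressure surface, geostrophic balance gives V_g = (g/f)|∂Z/∂n|:
V_g = 9.81 × 1.52×10⁻⁴ / 1.36×10⁻⁴ = 10.9 m/s
Converting: 10.9 m/s × 3.6 = 39 km/h

39 km/h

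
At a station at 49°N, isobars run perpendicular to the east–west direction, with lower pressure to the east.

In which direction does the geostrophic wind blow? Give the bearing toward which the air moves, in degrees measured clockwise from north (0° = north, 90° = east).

180°

The pressure-gradient force points toward the east (bearing 090°).
Geostrophic balance: in the Northern Hemisphere the Coriolis force deflects motion to the right, so the geostrophic wind blows 90° to the right of the pressure-gradient force (low pressure on the left).
Rotating 090° by 90° clockwise gives 180° — the wind blows toward the south.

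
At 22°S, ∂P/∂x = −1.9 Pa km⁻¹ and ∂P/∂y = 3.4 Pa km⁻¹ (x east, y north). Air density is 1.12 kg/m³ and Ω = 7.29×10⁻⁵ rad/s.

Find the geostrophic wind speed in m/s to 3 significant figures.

Coriolis parameter at 22°S:
f = 2Ω sin φ = 2 × 7.29×10⁻⁵ × sin 22° = 5.46×10⁻⁵ s⁻¹
In the Southern Hemisphere f is negative: f = −5.46×10⁻⁵ s⁻¹.
Component geostrophic relations (x east, y north):
u_g = −(1/(fρ)) ∂P/∂y,  v_g = (1/(fρ)) ∂P/∂x
u_g = −(3.4×10⁻³)/(−5.46×10⁻⁵ × 1.12) = 55.6 m/s;  v_g = (−1.9×10⁻³)/(−5.46×10⁻⁵ × 1.12) = 31.1 m/s
|V_g| = √(u_g² + v_g²) = 63.7 m/s

63.7 m/s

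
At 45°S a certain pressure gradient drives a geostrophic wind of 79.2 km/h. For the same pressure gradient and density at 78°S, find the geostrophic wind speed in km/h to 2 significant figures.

57 km/h

With the same pressure gradient and density, V_g ∝ 1/f ∝ 1/sin φ.
V₂ = V₁ · sin φ₁ / sin φ₂ = 79.2 × sin 45° / sin 78°
V₂ = 79.2 × 0.7071/0.9781 = 57 km/h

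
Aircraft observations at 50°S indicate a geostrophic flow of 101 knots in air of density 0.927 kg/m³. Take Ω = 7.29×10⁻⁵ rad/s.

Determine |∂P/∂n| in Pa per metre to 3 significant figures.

Coriolis parameter at 50°S:
f = 2Ω sin φ = 2 × 7.29×10⁻⁵ × sin 50° = 1.12×10⁻⁴ s⁻¹
Wind speed in SI: 101 knots = 52.0 m/s
Geostrophic balance rearranged: |∂P/∂n| = f ρ V_g
|∂P/∂n| = 1.12×10⁻⁴ × 0.927 × 52.0 = 5.38×10⁻³ Pa/m

5.38×10⁻³ Pa/m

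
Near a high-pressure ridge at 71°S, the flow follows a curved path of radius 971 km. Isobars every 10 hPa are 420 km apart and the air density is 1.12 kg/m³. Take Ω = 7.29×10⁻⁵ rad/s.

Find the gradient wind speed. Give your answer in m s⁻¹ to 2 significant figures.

Coriolis parameter at 71°S:
f = 2Ω sin φ = 2 × 7.29×10⁻⁵ × sin 71° = 1.38×10⁻⁴ s⁻¹
Pressure gradient: |∂P/∂n| = 1000 Pa / 420000 m = 2.38×10⁻³ Pa/m
Geostrophic speed: V_g = |∂P/∂n|/(fρ) = 2.38×10⁻³/(1.38×10⁻⁴ × 1.12) = 15.4 m/s
Around a high, pressure-gradient force acts outward with centrifugal, so Coriolis balances both:
fV = (1/ρ)|∂P/∂n| + V²/R  →  V² − fR·V + fR·V_g = 0
With fR = 1.38×10⁻⁴ × 971×10³ m = 134 m/s:
V = [fR − √((fR)² − 4 fR V_g)]/2 = [134 − √(134² − 4×134×15.4)]/2 = 17.8 m/s
Supergeostrophic (V > V_g = 15.4 m/s), as expected around a high.

18 m s⁻¹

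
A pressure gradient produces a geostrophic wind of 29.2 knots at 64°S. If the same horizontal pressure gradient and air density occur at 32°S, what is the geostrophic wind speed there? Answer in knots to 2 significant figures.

With the same pressure gradient and density, V_g ∝ 1/f ∝ 1/sin φ.
V₂ = V₁ · sin φ₁ / sin φ₂ = 29.2 × sin 64° / sin 32°
V₂ = 29.2 × 0.8988/0.5299 = 50 knots

50 knots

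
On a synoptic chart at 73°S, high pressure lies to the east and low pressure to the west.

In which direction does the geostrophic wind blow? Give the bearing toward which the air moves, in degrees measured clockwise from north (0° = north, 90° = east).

180°

The pressure-gradient force points toward the west (bearing 270°).
Geostrophic balance: in the Southern Hemisphere the Coriolis force deflects motion to the left, so the geostrophic wind blows 90° to the left of the pressure-gradient force (low pressure on the right).
Rotating 270° by 90° counterclockwise gives 180° — the wind blows toward the south.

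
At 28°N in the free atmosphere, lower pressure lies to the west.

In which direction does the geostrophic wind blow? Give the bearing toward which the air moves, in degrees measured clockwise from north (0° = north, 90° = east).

The pressure-gradient force points toward the west (bearing 270°).
Geostrophic balance: in the Northern Hemisphere the Coriolis force deflects motion to the right, so the geostrophic wind blows 90° to the right of the pressure-gradient force (low pressure on the left).
Rotating 270° by 90° clockwise gives 000° — the wind blows toward the north.

000°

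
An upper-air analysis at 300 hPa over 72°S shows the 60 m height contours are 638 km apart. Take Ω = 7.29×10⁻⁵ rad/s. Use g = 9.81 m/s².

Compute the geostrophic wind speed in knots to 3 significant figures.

Coriolis parameter at 72°S:
f = 2Ω sin φ = 2 × 7.29×10⁻⁵ × sin 72° = 1.39×10⁻⁴ s⁻¹
Height gradient: |∂Z/∂n| = 60 m / 638000 m = 9.40×10⁻⁵
On a pressure surface, geostrophic balance gives V_g = (g/f)|∂Z/∂n|:
V_g = 9.81 × 9.40×10⁻⁵ / 1.39×10⁻⁴ = 6.65 m/s
Converting: 6.65 m/s × 1.944 = 12.9 knots

12.9 knots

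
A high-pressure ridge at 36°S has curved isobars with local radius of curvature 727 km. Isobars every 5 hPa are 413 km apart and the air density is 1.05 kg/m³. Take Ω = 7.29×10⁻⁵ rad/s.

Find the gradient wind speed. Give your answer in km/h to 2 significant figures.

71 km/h

Coriolis parameter at 36°S:
f = 2Ω sin φ = 2 × 7.29×10⁻⁵ × sin 36° = 8.57×10⁻⁵ s⁻¹
Pressure gradient: |∂P/∂n| = 500 Pa / 413000 m = 1.21×10⁻³ Pa/m
Geostrophic speed: V_g = |∂P/∂n|/(fρ) = 1.21×10⁻³/(8.57×10⁻⁵ × 1.05) = 13.5 m/s
Around a high, pressure-gradient force acts outward with centrifugal, so Coriolis balances both:
fV = (1/ρ)|∂P/∂n| + V²/R  →  V² − fR·V + fR·V_g = 0
With fR = 8.57×10⁻⁵ × 727×10³ m = 62.3 m/s:
V = [fR − √((fR)² − 4 fR V_g)]/2 = [62.3 − √(62.3² − 4×62.3×13.5)]/2 = 19.7 m/s
Supergeostrophic (V > V_g = 13.5 m/s), as expected around a high.
Converting: 19.7 m/s × 3.6 = 71 km/h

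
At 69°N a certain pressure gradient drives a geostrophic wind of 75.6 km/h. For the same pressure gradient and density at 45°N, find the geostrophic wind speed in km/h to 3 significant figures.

99.8 km/h

With the same pressure gradient and density, V_g ∝ 1/f ∝ 1/sin φ.
V₂ = V₁ · sin φ₁ / sin φ₂ = 75.6 × sin 69° / sin 45°
V₂ = 75.6 × 0.9336/0.7071 = 99.8 km/h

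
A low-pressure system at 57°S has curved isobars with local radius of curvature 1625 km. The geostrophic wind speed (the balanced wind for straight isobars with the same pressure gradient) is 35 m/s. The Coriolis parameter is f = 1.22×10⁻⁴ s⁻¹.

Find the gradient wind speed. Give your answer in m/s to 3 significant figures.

30.4 m/s

Around a low, centrifugal force acts outward with Coriolis, so pressure-gradient force balances both:
(1/ρ)|∂P/∂n| = fV + V²/R  →  V² + fR·V − fR·V_g = 0
With fR = 1.22×10⁻⁴ × 1625×10³ m = 198 m/s:
V = [−fR + √((fR)² + 4 fR V_g)]/2 = [−198 + √(198² + 4×198×35)]/2 = 30.4 m/s
Subgeostrophic (V < V_g = 35 m/s), as expected around a low.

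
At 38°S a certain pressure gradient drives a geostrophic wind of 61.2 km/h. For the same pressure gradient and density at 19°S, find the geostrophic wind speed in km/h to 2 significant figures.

With the same pressure gradient and density, V_g ∝ 1/f ∝ 1/sin φ.
V₂ = V₁ · sin φ₁ / sin φ₂ = 61.2 × sin 38° / sin 19°
V₂ = 61.2 × 0.6157/0.3256 = 120 km/h

120 km/h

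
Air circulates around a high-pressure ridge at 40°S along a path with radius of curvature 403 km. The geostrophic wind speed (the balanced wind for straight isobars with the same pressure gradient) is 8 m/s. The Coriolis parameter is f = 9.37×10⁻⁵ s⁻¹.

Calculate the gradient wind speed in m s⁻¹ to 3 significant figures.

11.5 m s⁻¹

Around a high, pressure-gradient force acts outward with centrifugal, so Coriolis balances both:
fV = (1/ρ)|∂P/∂n| + V²/R  →  V² − fR·V + fR·V_g = 0
With fR = 9.37×10⁻⁵ × 403×10³ m = 37.8 m/s:
V = [fR − √((fR)² − 4 fR V_g)]/2 = [37.8 − √(37.8² − 4×37.8×8)]/2 = 11.5 m/s
Supergeostrophic (V > V_g = 8 m/s), as expected around a high.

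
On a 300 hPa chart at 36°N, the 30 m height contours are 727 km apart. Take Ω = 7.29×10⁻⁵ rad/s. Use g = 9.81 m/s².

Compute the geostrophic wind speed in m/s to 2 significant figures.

Coriolis parameter at 36°N:
f = 2Ω sin φ = 2 × 7.29×10⁻⁵ × sin 36° = 8.57×10⁻⁵ s⁻¹
Height gradient: |∂Z/∂n| = 30 m / 727000 m = 4.13×10⁻⁵
On a pressure surface, geostrophic balance gives V_g = (g/f)|∂Z/∂n|:
V_g = 9.81 × 4.13×10⁻⁵ / 8.57×10⁻⁵ = 4.72 m/s

4.7 m/s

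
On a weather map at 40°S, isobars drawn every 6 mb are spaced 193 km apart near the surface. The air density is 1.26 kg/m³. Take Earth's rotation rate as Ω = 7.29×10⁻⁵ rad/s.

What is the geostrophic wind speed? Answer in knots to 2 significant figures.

51 knots

Coriolis parameter at 40°S:
f = 2Ω sin φ = 2 × 7.29×10⁻⁵ × sin 40° = 9.37×10⁻⁵ s⁻¹
Pressure gradient: |∂P/∂n| = 600 Pa / 193000 m = 3.11×10⁻³ Pa/m
Geostrophic balance (pressure-gradient force = Coriolis force):
V_g = (1/(fρ)) |∂P/∂n| = 3.11×10⁻³ / (9.37×10⁻⁵ × 1.26) = 26.3 m/s
Converting: 26.3 m/s × 1.944 = 51 knots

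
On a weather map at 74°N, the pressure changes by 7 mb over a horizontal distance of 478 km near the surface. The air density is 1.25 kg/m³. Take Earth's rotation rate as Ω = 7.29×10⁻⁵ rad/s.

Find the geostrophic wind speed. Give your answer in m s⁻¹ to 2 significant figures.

8.4 m s⁻¹

Coriolis parameter at 74°N:
f = 2Ω sin φ = 2 × 7.29×10⁻⁵ × sin 74° = 1.40×10⁻⁴ s⁻¹
Pressure gradient: |∂P/∂n| = 700 Pa / 478000 m = 1.46×10⁻³ Pa/m
Geostrophic balance (pressure-gradient force = Coriolis force):
V_g = (1/(fρ)) |∂P/∂n| = 1.46×10⁻³ / (1.40×10⁻⁴ × 1.25) = 8.36 m/s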